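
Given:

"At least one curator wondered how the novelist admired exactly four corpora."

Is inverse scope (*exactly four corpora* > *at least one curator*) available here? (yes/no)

*exactly four corpora* occurs within the embedded question *how the novelist admired exactly four corpora*.
Embedded wh-clauses are opaque for QR, so the quantifier stays inside the question.
Hence only narrow scope for *exactly four corpora* (under *at least one curator*) survives.

No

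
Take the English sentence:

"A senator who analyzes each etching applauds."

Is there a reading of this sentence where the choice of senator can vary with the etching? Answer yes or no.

No

The paraphrase describes the scope ordering *each etching* > *a senator*.
Structurally, *each etching* is inside the relative clause *who analyzes each etching*.
The relative clause forms an island for QR, so the quantifier is confined to the head noun's restrictor.
So the wide-scope reading for *each etching* is blocked.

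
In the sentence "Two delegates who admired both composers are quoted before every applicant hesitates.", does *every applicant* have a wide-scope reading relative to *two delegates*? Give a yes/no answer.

*every applicant* is embedded in the adjunct clause *before every applicant hesitates*.
Scope out of an adjunct clause is unavailable: QR respects the adjunct-island constraint.
*every applicant* is confined to the island and cannot take scope over *two delegates*.

No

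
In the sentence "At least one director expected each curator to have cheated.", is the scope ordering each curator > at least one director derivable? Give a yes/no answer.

Yes

ECM infinitives lack a CP barrier, so *each curator* can QR over the matrix subject *at least one director*.
Nothing blocks QR of the lower DP to a position above the higher one, so inverse scope is available.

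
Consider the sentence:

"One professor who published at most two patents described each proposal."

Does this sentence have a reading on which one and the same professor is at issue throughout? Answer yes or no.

Yes

The described interpretation is the *one professor* > *each proposal* scoping.
Nothing needs to raise for *one professor* > *each proposal*, so no island constraint is at stake.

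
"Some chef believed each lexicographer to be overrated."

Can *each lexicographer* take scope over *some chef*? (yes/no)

Yes

*each lexicographer* is the subject of an ECM infinitive — the infinitival complement of an ECM verb is not a scope island, so *each lexicographer* can raise into the matrix clause.
Clause-internal QR can adjoin the lower DP above the subject, yielding the inverse reading.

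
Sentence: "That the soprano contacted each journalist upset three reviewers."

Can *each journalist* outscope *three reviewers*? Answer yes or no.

Structurally, *each journalist* is inside the sentential subject *that the soprano contacted each journalist*.
The subject-island constraint blocks QR out of a clausal subject.
There is no licit LF on which *each journalist* c-commands *three reviewers*.

No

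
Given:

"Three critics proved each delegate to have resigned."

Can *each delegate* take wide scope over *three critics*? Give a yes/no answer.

The ECM infinitive is scope-transparent — *each delegate* is free to raise above *three critics*.
With no island boundary between them, the object can take inverse scope over the subject via ordinary QR within the clause.
Both orderings are possible: *three critics* > *each delegate* and *each delegate* > *three critics*.

Yes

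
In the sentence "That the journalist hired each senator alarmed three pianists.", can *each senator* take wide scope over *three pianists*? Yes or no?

No

Structurally, *each senator* is inside the sentential subject *that the journalist hired each senator*.
The Sentential Subject Constraint rules out raising the quantifier out of the that-clause subject.
The ordering *each senator* > *three pianists* is therefore underivable.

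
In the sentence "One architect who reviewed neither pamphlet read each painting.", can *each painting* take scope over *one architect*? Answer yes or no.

Yes

Although the sentence contains a relative clause (*who reviewed neither pamphlet*), *each painting* is outside it, in the matrix VP.
QR within a single clause is free, so the lower quantifier may take scope over the higher one.
So *each painting* > *one architect* is among the available readings.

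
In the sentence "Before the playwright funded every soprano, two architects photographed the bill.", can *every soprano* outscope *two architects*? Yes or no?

No

Structurally, *every soprano* is inside the adjunct clause *before the playwright funded every soprano*.
Scope out of an adjunct clause is unavailable: QR respects the adjunct-island constraint.
There is no licit LF on which *every soprano* c-commands *two architects*.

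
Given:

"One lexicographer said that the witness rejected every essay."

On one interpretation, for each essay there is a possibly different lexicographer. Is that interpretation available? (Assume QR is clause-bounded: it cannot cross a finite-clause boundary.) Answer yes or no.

No

That reading corresponds to *every essay* > *one lexicographer*.
The DP *every essay* is contained in the finite complement clause *that the witness rejected every essay*.
Under clause-bounded QR, a quantifier in an embedded finite clause cannot raise into the matrix clause.
There is no licit LF on which *every essay* c-commands *one lexicographer*.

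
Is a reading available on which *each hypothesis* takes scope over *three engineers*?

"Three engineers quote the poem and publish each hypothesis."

No

*each hypothesis* sits inside one conjunct of the coordinate structure (*publish each hypothesis*).
A quantifier cannot raise out of one conjunct of a coordination across the whole coordinate structure — the CSC applies to QR.
So *each hypothesis* cannot raise high enough to outscope *three engineers*; only the surface ordering *three engineers* > *each hypothesis* is available.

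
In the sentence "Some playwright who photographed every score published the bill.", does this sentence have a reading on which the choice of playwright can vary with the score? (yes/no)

This is the *every score* > *some playwright* reading.
*every score* sits inside the relative clause *who photographed every score*.
The relative clause forms an island for QR, so the quantifier is confined to the head noun's restrictor.
*every score* is confined to the island and cannot take scope over *some playwright*.
(Only the surface reading survives: one fixed playwright with respect to all the relevant scores.)

No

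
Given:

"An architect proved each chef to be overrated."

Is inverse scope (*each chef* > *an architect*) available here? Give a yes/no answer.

*each chef* is the subject of an ECM infinitive — the infinitival complement of an ECM verb is not a scope island, so *each chef* can raise into the matrix clause.
Since no island is crossed, the inverse ordering is licensed alongside surface scope.

Yes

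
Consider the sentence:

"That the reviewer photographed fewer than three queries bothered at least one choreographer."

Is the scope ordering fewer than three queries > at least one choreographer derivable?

No

*fewer than three queries* sits inside the sentential subject *that the reviewer photographed fewer than three queries*.
The Sentential Subject Constraint rules out raising the quantifier out of the that-clause subject.
So the wide-scope reading for *fewer than three queries* is blocked.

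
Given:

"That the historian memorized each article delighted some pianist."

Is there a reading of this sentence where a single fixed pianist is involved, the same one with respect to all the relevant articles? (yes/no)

That reading corresponds to *some pianist* > *each article*.
*some pianist* is a matrix-clause argument and can take scope within the matrix clause over the constituent containing *each article*, so *some pianist* > *each article* needs no island-crossing movement and is available.

Yes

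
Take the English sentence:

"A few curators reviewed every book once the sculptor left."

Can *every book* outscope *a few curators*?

Yes

Although there is an adjunct clause, *every book* is in the main clause, not inside the adjunct.
Since no island is crossed, the inverse ordering is licensed alongside surface scope.
Both orderings are possible: *a few curators* > *every book* and *every book* > *a few curators*.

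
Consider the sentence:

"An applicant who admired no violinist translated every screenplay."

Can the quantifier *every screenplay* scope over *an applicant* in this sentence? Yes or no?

Yes

The relative clause *who admired no violinist* modifies *an applicant*, but *every screenplay* is not inside that relative clause — it is an argument of the matrix verb.
Clause-internal QR can adjoin the lower DP above the subject, yielding the inverse reading.
Both orderings are possible: *an applicant* > *every screenplay* and *every screenplay* > *an applicant*.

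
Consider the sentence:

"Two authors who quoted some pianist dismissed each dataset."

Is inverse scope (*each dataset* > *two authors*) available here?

Yes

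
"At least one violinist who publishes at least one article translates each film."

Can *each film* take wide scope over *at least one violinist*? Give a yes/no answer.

The RC *who publishes at least one article* is an island, but *each film* is not inside it — it is the matrix object, a clausemate of *at least one violinist*.
Clause-internal QR can adjoin the lower DP above the subject, yielding the inverse reading.

Yes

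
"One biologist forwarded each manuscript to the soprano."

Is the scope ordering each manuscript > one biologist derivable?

Yes

*each manuscript* and *one biologist* are in the same minimal clause.
Clause-internal QR can adjoin the lower DP above the subject, yielding the inverse reading.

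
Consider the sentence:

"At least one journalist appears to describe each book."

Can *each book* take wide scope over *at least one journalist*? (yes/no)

Yes

*each book* is inside a raising infinitive, which is transparent to QR (no CP barrier), so it behaves as a matrix argument.
Since no island is crossed, the inverse ordering is licensed alongside surface scope.
So *each book* > *at least one journalist* is among the available readings.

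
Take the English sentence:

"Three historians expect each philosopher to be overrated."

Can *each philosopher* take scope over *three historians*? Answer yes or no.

Yes

The ECM infinitive is scope-transparent — *each philosopher* is free to raise above *three historians*.
QR within a single clause is free, so the lower quantifier may take scope over the higher one.
Both orderings are possible: *three historians* > *each philosopher* and *each philosopher* > *three historians*.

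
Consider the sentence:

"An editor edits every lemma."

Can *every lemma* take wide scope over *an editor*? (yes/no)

*every lemma* is the matrix object and *an editor* the matrix subject; the two are clausemates.
QR within a single clause is free, so the lower quantifier may take scope over the higher one.
Both orderings are possible: *an editor* > *every lemma* and *every lemma* > *an editor*.

Yes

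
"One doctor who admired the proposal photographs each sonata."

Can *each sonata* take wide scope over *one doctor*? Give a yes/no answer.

Yes

*each sonata* is a matrix argument; only *one doctor* is modified by the relative clause *who admired the proposal*, so the RC island is irrelevant to the target quantifier.
No island intervenes, so both surface and inverse scope are derivable.
So *each sonata* > *one doctor* is among the available readings.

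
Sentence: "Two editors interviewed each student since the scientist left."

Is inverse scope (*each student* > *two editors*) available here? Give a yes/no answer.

Yes

Neither queried DP is inside the adjunct, so the adjunct-island constraint does not apply.
Since no island is crossed, the inverse ordering is licensed alongside surface scope.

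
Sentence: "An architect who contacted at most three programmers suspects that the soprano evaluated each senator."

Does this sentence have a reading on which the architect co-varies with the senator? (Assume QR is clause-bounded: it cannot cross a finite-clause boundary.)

No

That reading corresponds to *each senator* > *an architect*.
*each senator* sits inside the finite complement clause *that the soprano evaluated each senator*.
Finite CP is the ceiling for QR here, by assumption.
The inverse ordering *each senator* > *an architect* is therefore underivable.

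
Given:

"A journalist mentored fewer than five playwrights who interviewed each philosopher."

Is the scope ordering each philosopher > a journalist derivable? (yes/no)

No

*each philosopher* sits inside the relative clause *who interviewed each philosopher* modifying *fewer than five playwrights*.
Relative clauses are scope islands: a quantifier cannot QR out of a relative clause to take scope in the matrix clause.
Hence only narrow scope for *each philosopher* (under *a journalist*) survives.
(Only the surface reading survives: one fixed journalist with respect to all the relevant philosophers.)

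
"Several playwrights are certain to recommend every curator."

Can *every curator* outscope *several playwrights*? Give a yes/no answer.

Infinitival complements of raising predicates do not block QR; *every curator* and *several playwrights* are effectively clausemates.
Since no island is crossed, the inverse ordering is licensed alongside surface scope.

Yes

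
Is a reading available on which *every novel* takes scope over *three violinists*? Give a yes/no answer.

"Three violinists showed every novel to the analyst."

Yes

*every novel* and *three violinists* are in the same minimal clause.
Nothing blocks QR of the lower DP to a position above the higher one, so inverse scope is available.
The sentence is scopally ambiguous between *three violinists* > *every novel* and *every novel* > *three violinists*.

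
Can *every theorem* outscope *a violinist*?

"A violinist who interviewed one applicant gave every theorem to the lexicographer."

Although the sentence contains a relative clause (*who interviewed one applicant*), *every theorem* is outside it, in the matrix VP.
Clause-internal QR can adjoin the lower DP above the subject, yielding the inverse reading.

Yes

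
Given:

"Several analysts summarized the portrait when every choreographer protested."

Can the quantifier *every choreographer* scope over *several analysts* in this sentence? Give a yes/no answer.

Structurally, *every choreographer* is inside the adjunct clause *when every choreographer protested*.
Adverbial clauses are not L-marked, so they are barriers for QR — the quantifier cannot escape the adjunct.
So the wide-scope reading for *every choreographer* is blocked.

No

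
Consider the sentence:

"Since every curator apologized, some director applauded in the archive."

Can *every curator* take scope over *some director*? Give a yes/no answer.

No

The target quantifier *every curator* is part of the adjunct clause *since every curator apologized*.
Scope out of an adjunct clause is unavailable: QR respects the adjunct-island constraint.
*every curator* > *some director* would require crossing that boundary, which is illicit.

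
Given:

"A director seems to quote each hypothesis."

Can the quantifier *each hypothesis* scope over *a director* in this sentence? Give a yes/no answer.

Raising constructions are monoclausal for scope purposes; *each hypothesis* is not separated from *a director* by any island.
No island intervenes, so both surface and inverse scope are derivable.
The sentence is scopally ambiguous between *a director* > *each hypothesis* and *each hypothesis* > *a director*.

Yes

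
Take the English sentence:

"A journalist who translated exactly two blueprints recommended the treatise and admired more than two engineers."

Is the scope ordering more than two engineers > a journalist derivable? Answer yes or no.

*more than two engineers* is embedded in one conjunct of the coordinate structure (*admired more than two engineers*).
Asymmetric QR out of one conjunct violates the Coordinate Structure Constraint.
*more than two engineers* > *a journalist* would require crossing that boundary, which is illicit.

No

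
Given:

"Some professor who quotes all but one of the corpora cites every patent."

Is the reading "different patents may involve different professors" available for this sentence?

Yes

The described interpretation is the *every patent* > *some professor* scoping.
The relative clause *who quotes all but one of the corpora* modifies *some professor*, but *every patent* is not inside that relative clause — it is an argument of the matrix verb.
Nothing blocks QR of the lower DP to a position above the higher one, so inverse scope is available.
Both orderings are possible: *some professor* > *every patent* and *every patent* > *some professor*.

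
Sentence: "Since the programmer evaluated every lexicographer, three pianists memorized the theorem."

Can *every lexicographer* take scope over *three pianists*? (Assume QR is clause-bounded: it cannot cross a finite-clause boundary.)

No

Structurally, *every lexicographer* is inside the adjunct clause *since the programmer evaluated every lexicographer*.
Adjunct clauses are scope islands: a quantifier inside an adjunct cannot raise into the matrix clause.
There is no licit LF on which *every lexicographer* c-commands *three pianists*.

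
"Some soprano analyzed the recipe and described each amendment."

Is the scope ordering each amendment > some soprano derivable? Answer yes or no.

No

*each amendment* sits inside one conjunct of the coordinate structure (*described each amendment*).
A quantifier cannot raise out of one conjunct of a coordination across the whole coordinate structure — the CSC applies to QR.
So *each amendment* cannot raise to a position above *some soprano*.
(Only the surface reading survives: one fixed soprano with respect to all the relevant amendments.)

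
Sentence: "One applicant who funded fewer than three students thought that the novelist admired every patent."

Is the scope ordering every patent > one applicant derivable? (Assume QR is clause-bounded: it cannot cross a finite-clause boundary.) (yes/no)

The DP *every patent* is contained in the finite complement clause *that the novelist admired every patent*.
Finite CP is the ceiling for QR here, by assumption.
So *every patent* cannot raise high enough to outscope *one applicant*; only the surface ordering *one applicant* > *every patent* is available.
(Only the surface reading survives: one fixed applicant with respect to all the relevant patents.)

No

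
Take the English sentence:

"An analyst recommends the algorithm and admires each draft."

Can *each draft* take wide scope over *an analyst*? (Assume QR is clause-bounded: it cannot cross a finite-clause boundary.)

No

*each draft* sits inside one conjunct of the coordinate structure (*admires each draft*).
A quantifier cannot raise out of one conjunct of a coordination across the whole coordinate structure — the CSC applies to QR.
*each draft* > *an analyst* would require crossing that boundary, which is illicit.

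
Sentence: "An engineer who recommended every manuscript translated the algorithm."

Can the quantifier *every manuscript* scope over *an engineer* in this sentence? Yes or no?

No

*every manuscript* sits inside the relative clause *who recommended every manuscript*.
Quantifiers inside a relative clause are trapped there; the RC boundary blocks QR.
*every manuscript* > *an engineer* would require crossing that boundary, which is illicit.
(Only the surface reading survives: one fixed engineer with respect to all the relevant manuscripts.)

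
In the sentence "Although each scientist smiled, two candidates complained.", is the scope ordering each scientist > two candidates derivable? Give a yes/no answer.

No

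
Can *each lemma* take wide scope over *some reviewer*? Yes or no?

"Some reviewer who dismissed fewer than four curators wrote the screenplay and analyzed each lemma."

No

Structurally, *each lemma* is inside one conjunct of the coordinate structure (*analyzed each lemma*).
QR out of a conjunct would have to apply non-ATB, which the CSC forbids.
So *each lemma* cannot raise to a position above *some reviewer*.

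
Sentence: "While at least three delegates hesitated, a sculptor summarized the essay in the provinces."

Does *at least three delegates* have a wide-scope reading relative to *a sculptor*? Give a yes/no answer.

No

The DP *at least three delegates* is contained in the adjunct clause *while at least three delegates hesitated*.
The adjunct-island constraint bars QR out of an adverbial clause.
So *at least three delegates* cannot raise to a position above *a sculptor*.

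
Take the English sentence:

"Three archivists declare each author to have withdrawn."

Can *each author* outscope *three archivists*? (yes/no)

*each author* is an ECM subject; ECM complements are not islands, and the embedded quantifier may take matrix scope.
QR within a single clause is free, so the lower quantifier may take scope over the higher one.

Yes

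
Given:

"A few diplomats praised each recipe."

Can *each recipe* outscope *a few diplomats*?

*each recipe* and *a few diplomats* are in the same minimal clause.
Clause-internal QR can adjoin the lower DP above the subject, yielding the inverse reading.
So *each recipe* > *a few diplomats* is among the available readings.

Yes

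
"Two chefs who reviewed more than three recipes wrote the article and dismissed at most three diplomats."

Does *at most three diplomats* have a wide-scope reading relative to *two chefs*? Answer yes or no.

*at most three diplomats* sits inside one conjunct of the coordinate structure (*dismissed at most three diplomats*).
Asymmetric QR out of one conjunct violates the Coordinate Structure Constraint.
*at most three diplomats* > *two chefs* would require crossing that boundary, which is illicit.

No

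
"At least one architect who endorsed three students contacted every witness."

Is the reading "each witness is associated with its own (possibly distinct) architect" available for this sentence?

The paraphrase describes the scope ordering *every witness* > *at least one architect*.
The relative clause *who endorsed three students* modifies *at least one architect*, but *every witness* is not inside that relative clause — it is an argument of the matrix verb.
Ordinary QR to a clause-peripheral position gives the wide-scope LF for the lower DP.

Yes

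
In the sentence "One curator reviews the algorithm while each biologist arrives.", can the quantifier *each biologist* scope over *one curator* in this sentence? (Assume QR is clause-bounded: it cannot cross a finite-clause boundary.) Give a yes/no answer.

The target quantifier *each biologist* is part of the adjunct clause *while each biologist arrives*.
Since the clause is an adjunct (not a complement), the Adjunct Condition blocks QR across its edge.
There is no licit LF on which *each biologist* c-commands *one curator*.

No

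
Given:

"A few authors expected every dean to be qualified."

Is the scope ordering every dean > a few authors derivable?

Yes

This is an ECM construction: *every dean* is the infinitival subject, Case-marked by the matrix verb, and the infinitive is transparent for QR.
Ordinary QR to a clause-peripheral position gives the wide-scope LF for the lower DP.
So *every dean* > *a few authors* is among the available readings.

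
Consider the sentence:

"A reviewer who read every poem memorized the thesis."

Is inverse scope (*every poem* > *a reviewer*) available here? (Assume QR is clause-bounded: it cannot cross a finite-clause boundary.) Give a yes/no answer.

No

Structurally, *every poem* is inside the relative clause *who read every poem*.
Relative clauses block scope extraction: QR cannot target a position outside the modified NP.
There is no licit LF on which *every poem* c-commands *a reviewer*.
(Only the surface reading survives: one fixed reviewer with respect to all the relevant poems.)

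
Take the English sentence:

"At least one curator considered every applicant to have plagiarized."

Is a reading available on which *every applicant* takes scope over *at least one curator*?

Yes

*every applicant* is the subject of an ECM infinitive — the infinitival complement of an ECM verb is not a scope island, so *every applicant* can raise into the matrix clause.
No island intervenes, so both surface and inverse scope are derivable.
Both orderings are possible: *at least one curator* > *every applicant* and *every applicant* > *at least one curator*.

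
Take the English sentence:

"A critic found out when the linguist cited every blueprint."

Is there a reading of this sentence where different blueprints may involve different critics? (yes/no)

No

That reading corresponds to *every blueprint* > *a critic*.
*every blueprint* sits inside the embedded question *when the linguist cited every blueprint*.
QR across an interrogative CP boundary is ruled out as a wh-island violation.
*every blueprint* > *a critic* would require crossing that boundary, which is illicit.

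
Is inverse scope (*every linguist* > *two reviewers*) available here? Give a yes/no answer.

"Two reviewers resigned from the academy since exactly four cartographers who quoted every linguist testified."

*every linguist* sits inside the relative clause *who quoted every linguist*, which is itself inside the adjunct *since exactly four cartographers who quoted every linguist testified*.
Two island boundaries intervene — the relative clause and the adjunct. Either alone would block QR.
*every linguist* is confined to the island and cannot take scope over *two reviewers*.

No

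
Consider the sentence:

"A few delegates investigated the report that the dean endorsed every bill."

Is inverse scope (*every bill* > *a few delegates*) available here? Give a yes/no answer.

No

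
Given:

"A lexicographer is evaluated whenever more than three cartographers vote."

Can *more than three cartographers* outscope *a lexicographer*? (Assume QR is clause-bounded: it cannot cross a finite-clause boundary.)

The target quantifier *more than three cartographers* is part of the adjunct clause *whenever more than three cartographers vote*.
Scope out of an adjunct clause is unavailable: QR respects the adjunct-island constraint.
So *more than three cartographers* cannot raise high enough to outscope *a lexicographer*; only the surface ordering *a lexicographer* > *more than three cartographers* is available.
(Only the surface reading survives: one fixed lexicographer with respect to all the relevant cartographers.)

No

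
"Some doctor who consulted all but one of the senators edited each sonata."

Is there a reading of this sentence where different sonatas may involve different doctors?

This is the *each sonata* > *some doctor* reading.
The relative clause *who consulted all but one of the senators* modifies *some doctor*, but *each sonata* is not inside that relative clause — it is an argument of the matrix verb.
Clause-internal QR can adjoin the lower DP above the subject, yielding the inverse reading.

Yes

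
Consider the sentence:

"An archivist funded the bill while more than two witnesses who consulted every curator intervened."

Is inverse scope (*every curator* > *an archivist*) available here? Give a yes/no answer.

No

Structurally, *every curator* is inside the relative clause *who consulted every curator*, which is itself inside the adjunct *while more than two witnesses who consulted every curator intervened*.
Nested islands: the RC island is itself inside an adjunct island, so wide scope is doubly excluded.
So the wide-scope reading for *every curator* is blocked.
(Only the surface reading survives: one fixed archivist with respect to all the relevant curators.)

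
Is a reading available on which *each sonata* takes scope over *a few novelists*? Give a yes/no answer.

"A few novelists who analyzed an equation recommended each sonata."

The relative clause *who analyzed an equation* modifies *a few novelists*, but *each sonata* is not inside that relative clause — it is an argument of the matrix verb.
With no island boundary between them, the object can take inverse scope over the subject via ordinary QR within the clause.

Yes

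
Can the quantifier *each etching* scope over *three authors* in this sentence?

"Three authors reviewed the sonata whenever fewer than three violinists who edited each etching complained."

No

*each etching* sits inside the relative clause *who edited each etching*, which is itself inside the adjunct *whenever fewer than three violinists who edited each etching complained*.
Nested islands: the RC island is itself inside an adjunct island, so wide scope is doubly excluded.
The inverse ordering *each etching* > *three authors* is therefore underivable.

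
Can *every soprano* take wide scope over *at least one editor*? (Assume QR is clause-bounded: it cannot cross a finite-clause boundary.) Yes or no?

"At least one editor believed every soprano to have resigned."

This is an ECM construction: *every soprano* is the infinitival subject, Case-marked by the matrix verb, and the infinitive is transparent for QR.
Ordinary QR to a clause-peripheral position gives the wide-scope LF for the lower DP.

Yes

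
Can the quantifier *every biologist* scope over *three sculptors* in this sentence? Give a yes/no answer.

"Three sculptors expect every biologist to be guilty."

Yes

*every biologist* is an ECM subject; ECM complements are not islands, and the embedded quantifier may take matrix scope.
QR within a single clause is free, so the lower quantifier may take scope over the higher one.
So *every biologist* > *three sculptors* is among the available readings.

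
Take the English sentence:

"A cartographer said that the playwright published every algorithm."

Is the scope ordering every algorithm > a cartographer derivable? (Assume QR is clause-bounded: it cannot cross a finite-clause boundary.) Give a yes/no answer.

No

*every algorithm* is embedded in the finite complement clause *that the playwright published every algorithm*.
Under clause-bounded QR, a quantifier in an embedded finite clause cannot raise into the matrix clause.
So *every algorithm* cannot raise high enough to outscope *a cartographer*; only the surface ordering *a cartographer* > *every algorithm* is available.
(Only the surface reading survives: one fixed cartographer with respect to all the relevant algorithms.)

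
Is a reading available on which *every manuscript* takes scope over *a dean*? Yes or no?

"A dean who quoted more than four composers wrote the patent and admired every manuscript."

*every manuscript* is embedded in one conjunct of the coordinate structure (*admired every manuscript*).
The Coordinate Structure Constraint blocks movement (including QR) out of a single conjunct.
The inverse ordering *every manuscript* > *a dean* is therefore underivable.

No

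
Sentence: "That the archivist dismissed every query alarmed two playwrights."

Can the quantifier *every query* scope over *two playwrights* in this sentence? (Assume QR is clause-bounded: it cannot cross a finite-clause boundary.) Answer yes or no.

No

The target quantifier *every query* is part of the sentential subject *that the archivist dismissed every query*.
Sentential subjects are islands: a quantifier inside the subject clause cannot raise over the matrix predicate.
There is no licit LF on which *every query* c-commands *two playwrights*.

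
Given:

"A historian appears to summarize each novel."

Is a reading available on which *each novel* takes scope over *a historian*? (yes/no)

*each novel* is the object of the infinitival complement of a raising predicate; raising infinitives are transparent for QR, so the two DPs are in effect clausemates.
QR within a single clause is free, so the lower quantifier may take scope over the higher one.

Yes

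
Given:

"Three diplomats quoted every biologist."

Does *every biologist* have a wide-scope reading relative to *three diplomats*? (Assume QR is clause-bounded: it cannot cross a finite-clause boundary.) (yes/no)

*every biologist* is the matrix object and *three diplomats* the matrix subject; the two are clausemates.
Ordinary QR to a clause-peripheral position gives the wide-scope LF for the lower DP.
So *every biologist* > *three diplomats* is among the available readings.

Yes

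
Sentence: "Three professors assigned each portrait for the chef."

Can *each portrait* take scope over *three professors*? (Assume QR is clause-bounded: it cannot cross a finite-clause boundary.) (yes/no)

Yes

*three professors* and *each portrait* are co-arguments of the matrix verb, with nothing but a clause-internal boundary between them.
QR within a single clause is free, so the lower quantifier may take scope over the higher one.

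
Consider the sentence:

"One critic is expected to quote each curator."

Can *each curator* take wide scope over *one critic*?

The matrix predicate is a raising verb, whose infinitival complement is not a scope island — *each curator* can QR into the matrix clause.
Clause-internal QR can adjoin the lower DP above the subject, yielding the inverse reading.
So *each curator* > *one critic* is among the available readings.

Yes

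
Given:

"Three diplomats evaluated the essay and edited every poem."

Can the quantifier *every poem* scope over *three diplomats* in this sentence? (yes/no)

Structurally, *every poem* is inside one conjunct of the coordinate structure (*edited every poem*).
Asymmetric QR out of one conjunct violates the Coordinate Structure Constraint.
There is no licit LF on which *every poem* c-commands *three diplomats*.

No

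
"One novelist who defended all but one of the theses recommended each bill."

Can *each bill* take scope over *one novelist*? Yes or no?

Yes

The relative clause *who defended all but one of the theses* modifies *one novelist*, but *each bill* is not inside that relative clause — it is an argument of the matrix verb.
With no island boundary between them, the object can take inverse scope over the subject via ordinary QR within the clause.
The sentence is scopally ambiguous between *one novelist* > *each bill* and *each bill* > *one novelist*.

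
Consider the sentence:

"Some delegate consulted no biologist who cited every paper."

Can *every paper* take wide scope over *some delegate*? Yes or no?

No

The DP *every paper* is contained in the relative clause *who cited every paper* modifying *no biologist*.
A relative clause is a scope island — quantifier raising cannot cross its boundary.
*every paper* is confined to the island and cannot take scope over *some delegate*.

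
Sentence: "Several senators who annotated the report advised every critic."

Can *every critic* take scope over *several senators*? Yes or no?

Yes

*every critic* sits in the matrix clause, not in the relative clause on *several senators*.
QR within a single clause is free, so the lower quantifier may take scope over the higher one.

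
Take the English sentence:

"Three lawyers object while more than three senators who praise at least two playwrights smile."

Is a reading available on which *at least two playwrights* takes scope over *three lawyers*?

No

*at least two playwrights* sits inside the relative clause *who praise at least two playwrights*, which is itself inside the adjunct *while more than three senators who praise at least two playwrights smile*.
Even if one barrier were somehow void, the other would still block QR.
So *at least two playwrights* cannot raise high enough to outscope *three lawyers*; only the surface ordering *three lawyers* > *at least two playwrights* is available.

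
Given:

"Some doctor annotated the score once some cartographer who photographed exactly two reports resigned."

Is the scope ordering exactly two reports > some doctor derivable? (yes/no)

No

Structurally, *exactly two reports* is inside the relative clause *who photographed exactly two reports*, which is itself inside the adjunct *once some cartographer who photographed exactly two reports resigned*.
The quantifier would have to escape first the RC and then the adjunct — two independent island violations.
There is no licit LF on which *exactly two reports* c-commands *some doctor*.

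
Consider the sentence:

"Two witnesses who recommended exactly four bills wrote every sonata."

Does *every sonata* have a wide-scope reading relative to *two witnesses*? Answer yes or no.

Yes

*every sonata* sits in the matrix clause, not in the relative clause on *two witnesses*.
With no island boundary between them, the object can take inverse scope over the subject via ordinary QR within the clause.
The sentence is scopally ambiguous between *two witnesses* > *every sonata* and *every sonata* > *two witnesses*.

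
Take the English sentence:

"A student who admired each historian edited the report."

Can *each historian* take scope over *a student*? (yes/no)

No

The target quantifier *each historian* is part of the relative clause *who admired each historian*.
QR out of a relative clause is ruled out by the relative-clause island constraint.
The inverse ordering *each historian* > *a student* is therefore underivable.
(Only the surface reading survives: one fixed student with respect to all the relevant historians.)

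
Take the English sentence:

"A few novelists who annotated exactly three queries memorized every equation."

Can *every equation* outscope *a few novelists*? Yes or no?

*every equation* sits in the matrix clause, not in the relative clause on *a few novelists*.
No island intervenes, so both surface and inverse scope are derivable.

Yes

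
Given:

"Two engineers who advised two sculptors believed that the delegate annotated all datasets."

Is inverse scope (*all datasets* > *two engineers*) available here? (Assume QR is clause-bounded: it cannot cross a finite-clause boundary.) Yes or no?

*all datasets* is embedded in the finite complement clause *that the delegate annotated all datasets*.
QR is clause-bounded, so the finite complement is a scope island for the embedded quantifier.
So the wide-scope reading for *all datasets* is blocked.

No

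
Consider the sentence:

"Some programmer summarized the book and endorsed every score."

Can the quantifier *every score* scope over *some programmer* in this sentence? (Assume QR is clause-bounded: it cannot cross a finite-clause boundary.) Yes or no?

No

The DP *every score* is contained in one conjunct of the coordinate structure (*endorsed every score*).
QR out of a conjunct would have to apply non-ATB, which the CSC forbids.
Hence only narrow scope for *every score* (under *some programmer*) survives.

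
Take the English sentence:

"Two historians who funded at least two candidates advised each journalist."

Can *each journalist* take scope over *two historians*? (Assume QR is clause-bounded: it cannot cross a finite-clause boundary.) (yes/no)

Yes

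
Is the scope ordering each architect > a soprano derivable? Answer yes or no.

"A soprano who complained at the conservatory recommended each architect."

Yes

*each architect* is a matrix argument; only *a soprano* is modified by the relative clause *who complained at the conservatory*, so the RC island is irrelevant to the target quantifier.
Ordinary QR to a clause-peripheral position gives the wide-scope LF for the lower DP.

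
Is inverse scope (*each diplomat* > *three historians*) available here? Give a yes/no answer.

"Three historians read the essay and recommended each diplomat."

Structurally, *each diplomat* is inside one conjunct of the coordinate structure (*recommended each diplomat*).
QR out of a conjunct would have to apply non-ATB, which the CSC forbids.
*each diplomat* is confined to the island and cannot take scope over *three historians*.

No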